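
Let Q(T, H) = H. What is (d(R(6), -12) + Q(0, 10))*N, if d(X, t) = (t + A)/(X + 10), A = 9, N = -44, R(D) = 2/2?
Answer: -428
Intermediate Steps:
R(D) = 1 (R(D) = 2*(1/2) = 1)
d(X, t) = (9 + t)/(10 + X) (d(X, t) = (t + 9)/(X + 10) = (9 + t)/(10 + X))
(d(R(6), -12) + Q(0, 10))*N = ((9 - 12)/(10 + 1) + 10)*(-44) = (-3/11 + 10)*(-44) = (107/11)*(-44) = -428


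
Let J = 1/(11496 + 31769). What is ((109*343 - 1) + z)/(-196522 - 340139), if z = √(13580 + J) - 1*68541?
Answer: 10385/178887 - √25419861898765/23218638165 ≈ 0.057836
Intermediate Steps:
J = 1/43265 ≈ 2.3113e-5
z = -68541 + √25419861898765/43265 (z = √(13580 + 1/43265) - 1*68541 = √(587538701/43265) - 68541 = √25419861898765/43265 - 68541 = -68541 + √25419861898765/43265 ≈ -68425.)
((109*343 - 1) + z)/(-196522 - 340139) = ((109*343 - 1) + (-68541 + √25419861898765/43265))/(-196522 - 340139) = ((37387 - 1) + (-68541 + √25419861898765/43265))/(-536661) = (37386 + (-68541 + √25419861898765/43265))*(-1/536661) = (-31155 + √25419861898765/43265)*(-1/536661) = 10385/178887 - √25419861898765/23218638165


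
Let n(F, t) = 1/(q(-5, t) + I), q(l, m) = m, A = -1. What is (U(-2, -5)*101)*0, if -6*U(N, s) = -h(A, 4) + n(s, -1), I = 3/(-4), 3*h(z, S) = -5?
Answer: 0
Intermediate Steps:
h(z, S) = -5/3 (h(z, S) = (⅓)*(-5) = -5/3)
I = -¾ (I = 3*(-¼) = -¾ ≈ -0.75000)
n(F, t) = 1/(-¾ + t) (n(F, t) = 1/(t - ¾) = 1/(-¾ + t))
U(N, s) = -23/126 (U(N, s) = -(-1*(-5/3) + 4/(-3 + 4*(-1)))/6 = -(5/3 + 4/(-3 - 4))/6 = -(5/3 + 4/(-7))/6 = -(5/3 + 4*(-⅐))/6 = -(5/3 - 4/7)/6 = -⅙*23/21 = -23/126)
(U(-2, -5)*101)*0 = -23/126*101*0 = -2323/126*0 = 0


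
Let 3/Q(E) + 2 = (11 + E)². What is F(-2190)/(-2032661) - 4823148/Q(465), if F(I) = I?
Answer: -740430602859820234/2032661 ≈ -3.6427e+11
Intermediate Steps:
Q(E) = 3/(-2 + (11 + E)²)
F(-2190)/(-2032661) - 4823148/Q(465) = -2190/(-2032661) - (-3215432 + 1607716*(11 + 465)²) = -2190*(-1/2032661) - 4823148/(3/(-2 + 476²)) = 2190/2032661 - 4823148/(3/(-2 + 226576)) = 2190/2032661 - 4823148/(3/226574) = 2190/2032661 - 4823148/(3*(1/226574)) = 2190/2032661 - 4823148/3/226574 = 2190/2032661 - 4823148*226574/3 = 2190/2032661 - 364266644984 = -740430602859820234/2032661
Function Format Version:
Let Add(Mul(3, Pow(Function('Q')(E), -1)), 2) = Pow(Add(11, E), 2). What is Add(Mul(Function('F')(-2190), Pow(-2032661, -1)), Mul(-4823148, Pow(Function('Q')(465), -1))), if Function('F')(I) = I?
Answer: Rational(-740430602859820234, 2032661) ≈ -3.6427e+11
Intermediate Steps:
Function('Q')(E) = Mul(3, Pow(Add(-2, Pow(Add(11, E), 2)), -1))
Add(Mul(Function('F')(-2190), Pow(-2032661, -1)), Mul(-4823148, Pow(Function('Q')(465), -1))) = Add(Mul(-2190, Pow(-2032661, -1)), Mul(-4823148, Pow(Mul(3, Pow(Add(-2, Pow(Add(11, 465), 2)), -1)), -1))) = Add(Mul(-2190, Rational(-1, 2032661)), Mul(-4823148, Pow(Mul(3, Pow(Add(-2, Pow(476, 2)), -1)), -1))) = Add(Rational(2190, 2032661), Mul(-4823148, Pow(Mul(3, Pow(Add(-2, 226576), -1)), -1))) = Add(Rational(2190, 2032661), Mul(-4823148, Pow(Mul(3, Pow(226574, -1)), -1))) = Add(Rational(2190, 2032661), Mul(-4823148, Pow(Mul(3, Rational(1, 226574)), -1))) = Add(Rational(2190, 2032661), Mul(-4823148, Pow(Rational(3, 226574), -1))) = Add(Rational(2190, 2032661), Mul(-4823148, Rational(226574, 3))) = Add(Rational(2190, 2032661), -364266644984) = Rational(-740430602859820234, 2032661)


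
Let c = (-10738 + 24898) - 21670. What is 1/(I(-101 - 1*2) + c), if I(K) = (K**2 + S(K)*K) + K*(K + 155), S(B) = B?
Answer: 1/8352 ≈ 0.00011973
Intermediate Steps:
c = -7510 (c = 14160 - 21670 = -7510)
I(K) = 2*K**2 + K*(155 + K) (I(K) = (K**2 + K*K) + K*(K + 155) = (K**2 + K**2) + K*(155 + K) = 2*K**2 + K*(155 + K))
1/(I(-101 - 1*2) + c) = 1/((-101 - 1*2)*(155 + 3*(-101 - 1*2)) - 7510) = 1/((-101 - 2)*(155 + 3*(-101 - 2)) - 7510) = 1/(-103*(155 + 3*(-103)) - 7510) = 1/(-103*(155 - 309) - 7510) = 1/(-103*(-154) - 7510) = 1/(15862 - 7510) = 1/8352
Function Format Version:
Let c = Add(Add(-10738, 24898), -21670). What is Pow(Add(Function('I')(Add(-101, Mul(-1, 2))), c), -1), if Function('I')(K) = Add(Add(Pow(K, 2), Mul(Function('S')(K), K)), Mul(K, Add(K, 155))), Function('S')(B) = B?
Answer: Rational(1, 8352) ≈ 0.00011973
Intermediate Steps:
c = -7510 (c = Add(14160, -21670) = -7510)
Function('I')(K) = Add(Mul(2, Pow(K, 2)), Mul(K, Add(155, K))) (Function('I')(K) = Add(Add(Pow(K, 2), Mul(K, K)), Mul(K, Add(K, 155))) = Add(Add(Pow(K, 2), Pow(K, 2)), Mul(K, Add(155, K))) = Add(Mul(2, Pow(K, 2)), Mul(K, Add(155, K))))
Pow(Add(Function('I')(Add(-101, Mul(-1, 2))), c), -1) = Pow(Add(Mul(Add(-101, Mul(-1, 2)), Add(155, Mul(3, Add(-101, Mul(-1, 2))))), -7510), -1) = Pow(Add(Mul(Add(-101, -2), Add(155, Mul(3, Add(-101, -2)))), -7510), -1) = Pow(Add(Mul(-103, Add(155, Mul(3, -103))), -7510), -1) = Pow(Add(Mul(-103, Add(155, -309)), -7510), -1) = Pow(Add(Mul(-103, -154), -7510), -1) = Pow(Add(15862, -7510), -1) = Pow(8352, -1) = Rational(1, 8352)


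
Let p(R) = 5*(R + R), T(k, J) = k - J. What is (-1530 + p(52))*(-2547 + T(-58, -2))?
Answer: 2629030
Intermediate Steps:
p(R) = 10*R (p(R) = 5*(2*R) = 10*R)
(-1530 + p(52))*(-2547 + T(-58, -2)) = (-1530 + 10*52)*(-2547 + (-58 - 1*(-2))) = (-1530 + 520)*(-2547 + (-58 + 2)) = -1010*(-2547 - 56) = -1010*(-2603) = 2629030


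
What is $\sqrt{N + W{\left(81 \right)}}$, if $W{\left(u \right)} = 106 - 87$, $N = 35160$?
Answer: $\sqrt{35179} \approx 187.56$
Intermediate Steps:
$W{\left(u \right)} = 19$ ($W{\left(u \right)} = 106 - 87 = 19$)
$\sqrt{N + W{\left(81 \right)}} = \sqrt{35160 + 19} = \sqrt{35179}$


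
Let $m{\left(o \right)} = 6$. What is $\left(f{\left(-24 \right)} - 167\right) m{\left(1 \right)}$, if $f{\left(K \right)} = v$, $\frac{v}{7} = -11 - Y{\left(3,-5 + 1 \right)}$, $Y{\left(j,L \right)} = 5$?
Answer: $-1674$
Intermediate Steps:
$v = -112$ ($v = 7 \left(-11 - 5\right) = 7 \left(-16\right) = -112$)
$f{\left(K \right)} = -112$
$\left(f{\left(-24 \right)} - 167\right) m{\left(1 \right)} = \left(-112 - 167\right) 6 = \left(-279\right) 6 = -1674$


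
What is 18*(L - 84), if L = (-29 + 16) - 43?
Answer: -2520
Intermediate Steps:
L = -56 (L = -13 - 43 = -56)
18*(L - 84) = 18*(-56 - 84) = 18*(-140) = -2520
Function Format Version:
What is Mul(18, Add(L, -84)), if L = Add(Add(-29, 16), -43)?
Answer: -2520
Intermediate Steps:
L = -56 (L = Add(-13, -43) = -56)
Mul(18, Add(L, -84)) = Mul(18, Add(-56, -84)) = Mul(18, -140) = -2520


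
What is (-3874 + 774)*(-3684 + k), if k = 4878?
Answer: -3701400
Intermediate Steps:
(-3874 + 774)*(-3684 + k) = (-3874 + 774)*(-3684 + 4878) = -3100*1194 = -3701400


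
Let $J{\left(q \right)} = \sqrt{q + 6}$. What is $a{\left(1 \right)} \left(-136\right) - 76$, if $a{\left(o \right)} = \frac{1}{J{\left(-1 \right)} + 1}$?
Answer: $-42 - 34 \sqrt{5} \approx -118.03$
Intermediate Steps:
$J{\left(q \right)} = \sqrt{6 + q}$
$a{\left(o \right)} = \frac{1}{1 + \sqrt{5}}$ ($a{\left(o \right)} = \frac{1}{\sqrt{6 - 1} + 1} = \frac{1}{\sqrt{5} + 1} = \frac{1}{1 + \sqrt{5}}$)
$a{\left(1 \right)} \left(-136\right) - 76 = \left(- \frac{1}{4} + \frac{\sqrt{5}}{4}\right) \left(-136\right) - 76 = \left(34 - 34 \sqrt{5}\right) - 76 = -42 - 34 \sqrt{5}$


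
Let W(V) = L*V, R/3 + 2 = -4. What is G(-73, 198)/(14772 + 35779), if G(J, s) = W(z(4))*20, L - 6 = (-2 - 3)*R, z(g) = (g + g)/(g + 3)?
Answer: 15360/353857 ≈ 0.043407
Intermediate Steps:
z(g) = 2*g/(3 + g) (z(g) = (2*g)/(3 + g) = 2*g/(3 + g))
R = -18 (R = -6 + 3*(-4) = -6 - 12 = -18)
L = 96 (L = 6 + (-2 - 3)*(-18) = 6 - 5*(-18) = 6 + 90 = 96)
W(V) = 96*V
G(J, s) = 15360/7 (G(J, s) = (96*(2*4/(3 + 4)))*20 = (96*(2*4/7))*20 = (96*(2*4*(⅐)))*20 = (96*(8/7))*20 = (768/7)*20 = 15360/7)
G(-73, 198)/(14772 + 35779) = 15360/(7*(14772 + 35779)) = (15360/7)/50551 = (15360/7)*(1/50551) = 15360/353857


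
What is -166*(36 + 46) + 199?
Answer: -13413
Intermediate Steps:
-166*(36 + 46) + 199 = -166*82 + 199 = -13612 + 199 = -13413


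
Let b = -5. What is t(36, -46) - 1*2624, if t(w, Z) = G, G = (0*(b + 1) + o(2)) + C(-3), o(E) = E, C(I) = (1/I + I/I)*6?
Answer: -2618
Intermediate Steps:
C(I) = 6 + 6/I (C(I) = (1/I + 1)*6 = (1 + 1/I)*6 = 6 + 6/I)
G = 6 (G = (0*(-5 + 1) + 2) + (6 + 6/(-3)) = (0*(-4) + 2) + (6 + 6*(-⅓)) = (0 + 2) + (6 - 2) = 2 + 4 = 6)
t(w, Z) = 6
t(36, -46) - 1*2624 = 6 - 1*2624 = 6 - 2624 = -2618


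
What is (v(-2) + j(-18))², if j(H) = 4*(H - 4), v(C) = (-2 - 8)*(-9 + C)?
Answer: 484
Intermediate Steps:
v(C) = 90 - 10*C (v(C) = -10*(-9 + C) = 90 - 10*C)
j(H) = -16 + 4*H (j(H) = 4*(-4 + H) = -16 + 4*H)
(v(-2) + j(-18))² = ((90 - 10*(-2)) + (-16 + 4*(-18)))² = ((90 + 20) + (-16 - 72))² = (110 - 88)² = 22² = 484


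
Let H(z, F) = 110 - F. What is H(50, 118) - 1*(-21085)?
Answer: 21077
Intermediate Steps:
H(50, 118) - 1*(-21085) = (110 - 1*118) - 1*(-21085) = (110 - 118) + 21085 = -8 + 21085 = 21077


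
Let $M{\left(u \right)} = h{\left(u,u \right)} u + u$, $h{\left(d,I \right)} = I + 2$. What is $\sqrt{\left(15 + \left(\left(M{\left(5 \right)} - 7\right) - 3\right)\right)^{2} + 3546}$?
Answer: $3 \sqrt{619} \approx 74.639$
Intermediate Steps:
$h{\left(d,I \right)} = 2 + I$
$M{\left(u \right)} = u + u \left(2 + u\right)$ ($M{\left(u \right)} = \left(2 + u\right) u + u = u \left(2 + u\right) + u = u + u \left(2 + u\right)$)
$\sqrt{\left(15 + \left(\left(M{\left(5 \right)} - 7\right) - 3\right)\right)^{2} + 3546} = \sqrt{\left(15 - \left(10 - 5 \left(3 + 5\right)\right)\right)^{2} + 3546} = \sqrt{\left(15 + \left(\left(5 \cdot 8 - 7\right) - 3\right)\right)^{2} + 3546} = \sqrt{\left(15 + \left(\left(40 - 7\right) - 3\right)\right)^{2} + 3546} = \sqrt{\left(15 + \left(33 - 3\right)\right)^{2} + 3546} = \sqrt{\left(15 + 30\right)^{2} + 3546} = \sqrt{45^{2} + 3546} = \sqrt{2025 + 3546} = \sqrt{5571} = 3 \sqrt{619}$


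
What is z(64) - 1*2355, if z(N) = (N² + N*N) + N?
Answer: 5901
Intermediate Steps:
z(N) = N + 2*N² (z(N) = (N² + N²) + N = 2*N² + N = N + 2*N²)
z(64) - 1*2355 = 64*(1 + 2*64) - 1*2355 = 64*(1 + 128) - 2355 = 64*129 - 2355 = 8256 - 2355 = 5901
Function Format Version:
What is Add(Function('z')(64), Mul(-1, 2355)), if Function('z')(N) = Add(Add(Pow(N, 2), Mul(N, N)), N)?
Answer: 5901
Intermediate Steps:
Function('z')(N) = Add(N, Mul(2, Pow(N, 2))) (Function('z')(N) = Add(Add(Pow(N, 2), Pow(N, 2)), N) = Add(Mul(2, Pow(N, 2)), N) = Add(N, Mul(2, Pow(N, 2))))
Add(Function('z')(64), Mul(-1, 2355)) = Add(Mul(64, Add(1, Mul(2, 64))), Mul(-1, 2355)) = Add(Mul(64, Add(1, 128)), -2355) = Add(Mul(64, 129), -2355) = Add(8256, -2355) = 5901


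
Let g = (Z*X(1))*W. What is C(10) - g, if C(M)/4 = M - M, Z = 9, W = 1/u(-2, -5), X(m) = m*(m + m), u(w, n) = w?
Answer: 9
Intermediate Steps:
X(m) = 2*m² (X(m) = m*(2*m) = 2*m²)
W = -½ (W = 1/(-2) = -½ ≈ -0.50000)
C(M) = 0 (C(M) = 4*(M - M) = 4*0 = 0)
g = -9 (g = (9*(2*1²))*(-½) = (9*(2*1))*(-½) = (9*2)*(-½) = 18*(-½) = -9)
C(10) - g = 0 - 1*(-9) = 0 + 9 = 9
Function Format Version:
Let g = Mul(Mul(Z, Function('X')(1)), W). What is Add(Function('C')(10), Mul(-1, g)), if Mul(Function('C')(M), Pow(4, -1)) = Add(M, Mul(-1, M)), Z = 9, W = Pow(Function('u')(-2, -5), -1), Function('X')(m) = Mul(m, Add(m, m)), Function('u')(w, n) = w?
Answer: 9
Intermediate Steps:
Function('X')(m) = Mul(2, Pow(m, 2)) (Function('X')(m) = Mul(m, Mul(2, m)) = Mul(2, Pow(m, 2)))
W = Rational(-1, 2) (W = Pow(-2, -1) = Rational(-1, 2) ≈ -0.50000)
Function('C')(M) = 0 (Function('C')(M) = Mul(4, Add(M, Mul(-1, M))) = Mul(4, 0) = 0)
g = -9 (g = Mul(Mul(9, Mul(2, Pow(1, 2))), Rational(-1, 2)) = Mul(Mul(9, Mul(2, 1)), Rational(-1, 2)) = Mul(Mul(9, 2), Rational(-1, 2)) = Mul(18, Rational(-1, 2)) = -9)
Add(Function('C')(10), Mul(-1, g)) = Add(0, Mul(-1, -9)) = Add(0, 9) = 9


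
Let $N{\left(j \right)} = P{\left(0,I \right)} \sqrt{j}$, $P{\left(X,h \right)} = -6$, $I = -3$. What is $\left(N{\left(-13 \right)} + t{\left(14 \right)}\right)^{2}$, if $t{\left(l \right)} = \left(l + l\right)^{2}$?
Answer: $614188 - 9408 i \sqrt{13} \approx 6.1419 \cdot 10^{5} - 33921.0 i$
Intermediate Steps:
$t{\left(l \right)} = 4 l^{2}$ ($t{\left(l \right)} = \left(2 l\right)^{2} = 4 l^{2}$)
$N{\left(j \right)} = - 6 \sqrt{j}$
$\left(N{\left(-13 \right)} + t{\left(14 \right)}\right)^{2} = \left(- 6 \sqrt{-13} + 4 \cdot 14^{2}\right)^{2} = \left(- 6 i \sqrt{13} + 4 \cdot 196\right)^{2} = \left(- 6 i \sqrt{13} + 784\right)^{2} = \left(784 - 6 i \sqrt{13}\right)^{2}$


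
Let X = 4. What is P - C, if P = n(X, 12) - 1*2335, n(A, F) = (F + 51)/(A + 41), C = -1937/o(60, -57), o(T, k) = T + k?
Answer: -25319/15 ≈ -1687.9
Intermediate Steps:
C = -1937/3 (C = -1937/(60 - 57) = -1937/3 ≈ -645.67)
n(A, F) = (51 + F)/(41 + A)
P = -11668/5 (P = (51 + 12)/(41 + 4) - 1*2335 = 63/45 - 2335 = (1/45)*63 - 2335 = 7/5 - 2335 = -11668/5 ≈ -2333.6)
P - C = -11668/5 - 1*(-1937/3) = -11668/5 + 1937/3 = -25319/15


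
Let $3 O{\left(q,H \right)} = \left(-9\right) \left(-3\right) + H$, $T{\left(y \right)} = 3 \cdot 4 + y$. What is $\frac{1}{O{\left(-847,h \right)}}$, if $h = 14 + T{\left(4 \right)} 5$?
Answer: $\frac{3}{121} \approx 0.024793$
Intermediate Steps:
$T{\left(y \right)} = 12 + y$
$h = 94$ ($h = 14 + \left(12 + 4\right) 5 = 14 + 16 \cdot 5 = 14 + 80 = 94$)
$O{\left(q,H \right)} = 9 + \frac{H}{3}$ ($O{\left(q,H \right)} = \frac{\left(-9\right) \left(-3\right) + H}{3} = \frac{27 + H}{3} = 9 + \frac{H}{3}$)
$\frac{1}{O{\left(-847,h \right)}} = \frac{1}{9 + \frac{1}{3} \cdot 94} = \frac{1}{9 + \frac{94}{3}} = \frac{1}{\frac{121}{3}} = \frac{3}{121}$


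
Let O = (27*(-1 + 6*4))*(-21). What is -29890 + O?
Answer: -42931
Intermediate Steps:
O = -13041 (O = (27*(-1 + 24))*(-21) = (27*23)*(-21) = 621*(-21) = -13041)
-29890 + O = -29890 - 13041 = -42931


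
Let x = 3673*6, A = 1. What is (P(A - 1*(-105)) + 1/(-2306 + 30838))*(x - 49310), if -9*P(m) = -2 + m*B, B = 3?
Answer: 8781684322/9171 ≈ 9.5755e+5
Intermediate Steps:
P(m) = 2/9 - m/3 (P(m) = -(-2 + m*3)/9 = -(-2 + 3*m)/9 = 2/9 - m/3)
x = 22038
(P(A - 1*(-105)) + 1/(-2306 + 30838))*(x - 49310) = ((2/9 - (1 - 1*(-105))/3) + 1/(-2306 + 30838))*(22038 - 49310) = ((2/9 - (1 + 105)/3) + 1/28532)*(-27272) = ((2/9 - 1/3*106) + 1/28532)*(-27272) = ((2/9 - 106/3) + 1/28532)*(-27272) = (-316/9 + 1/28532)*(-27272) = -9016103/256788*(-27272) = 8781684322/9171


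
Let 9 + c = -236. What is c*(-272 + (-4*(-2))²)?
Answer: 50960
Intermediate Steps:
c = -245 (c = -9 - 236 = -245)
c*(-272 + (-4*(-2))²) = -245*(-272 + (-4*(-2))²) = -245*(-272 + 8²) = -245*(-272 + 64) = -245*(-208) = 50960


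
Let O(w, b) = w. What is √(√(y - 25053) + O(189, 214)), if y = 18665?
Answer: √(189 + 2*I*√1597) ≈ 14.039 + 2.8465*I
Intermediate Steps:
√(√(y - 25053) + O(189, 214)) = √(√(18665 - 25053) + 189) = √(√(-6388) + 189) = √(2*I*√1597 + 189) = √(189 + 2*I*√1597)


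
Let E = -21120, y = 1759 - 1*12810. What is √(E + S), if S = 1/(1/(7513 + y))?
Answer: I*√24658 ≈ 157.03*I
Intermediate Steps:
y = -11051 (y = 1759 - 12810 = -11051)
S = -3538 (S = 1/(1/(7513 - 11051)) = 1/(1/(-3538)) = 1/(-1/3538) = -3538)
√(E + S) = √(-21120 - 3538) = √(-24658) = I*√24658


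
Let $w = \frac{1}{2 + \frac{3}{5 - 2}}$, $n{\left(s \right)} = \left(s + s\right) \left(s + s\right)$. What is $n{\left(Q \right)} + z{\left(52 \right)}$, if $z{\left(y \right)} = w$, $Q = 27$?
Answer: $\frac{8749}{3} \approx 2916.3$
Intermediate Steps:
$n{\left(s \right)} = 4 s^{2}$ ($n{\left(s \right)} = 2 s 2 s = 4 s^{2}$)
$w = \frac{1}{3}$ ($w = \frac{1}{2 + \frac{3}{3}} = \frac{1}{2 + 3 \cdot \frac{1}{3}} = \frac{1}{2 + 1} = \frac{1}{3} \approx 0.33333$)
$z{\left(y \right)} = \frac{1}{3}$
$n{\left(Q \right)} + z{\left(52 \right)} = 4 \cdot 27^{2} + \frac{1}{3} = 4 \cdot 729 + \frac{1}{3} = 2916 + \frac{1}{3} = \frac{8749}{3}$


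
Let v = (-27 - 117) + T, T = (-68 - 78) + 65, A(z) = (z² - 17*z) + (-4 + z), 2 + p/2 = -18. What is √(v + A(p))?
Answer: √2011 ≈ 44.844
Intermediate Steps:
p = -40 (p = -4 + 2*(-18) = -4 - 36 = -40)
A(z) = -4 + z² - 16*z
T = -81 (T = -146 + 65 = -81)
v = -225 (v = (-27 - 117) - 81 = -144 - 81 = -225)
√(v + A(p)) = √(-225 + (-4 + (-40)² - 16*(-40))) = √(-225 + (-4 + 1600 + 640)) = √(-225 + 2236) = √2011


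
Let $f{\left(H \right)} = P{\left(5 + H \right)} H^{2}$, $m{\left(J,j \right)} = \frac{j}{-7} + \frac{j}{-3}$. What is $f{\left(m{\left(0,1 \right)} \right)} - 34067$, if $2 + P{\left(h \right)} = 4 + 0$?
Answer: $- \frac{15023347}{441} \approx -34067.0$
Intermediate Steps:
$P{\left(h \right)} = 2$ ($P{\left(h \right)} = -2 + \left(4 + 0\right) = -2 + 4 = 2$)
$m{\left(J,j \right)} = - \frac{10 j}{21}$ ($m{\left(J,j \right)} = j \left(- \frac{1}{7}\right) + j \left(- \frac{1}{3}\right) = - \frac{j}{7} - \frac{j}{3} = - \frac{10 j}{21}$)
$f{\left(H \right)} = 2 H^{2}$
$f{\left(m{\left(0,1 \right)} \right)} - 34067 = 2 \left(\left(- \frac{10}{21}\right) 1\right)^{2} - 34067 = 2 \left(- \frac{10}{21}\right)^{2} - 34067 = 2 \cdot \frac{100}{441} - 34067 = \frac{200}{441} - 34067 = - \frac{15023347}{441}$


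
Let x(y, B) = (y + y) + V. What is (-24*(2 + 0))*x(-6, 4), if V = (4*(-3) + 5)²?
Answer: -1776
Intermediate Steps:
V = 49 (V = (-12 + 5)² = (-7)² = 49)
x(y, B) = 49 + 2*y (x(y, B) = (y + y) + 49 = 2*y + 49 = 49 + 2*y)
(-24*(2 + 0))*x(-6, 4) = (-24*(2 + 0))*(49 + 2*(-6)) = (-48)*(49 - 12) = -24*2*37 = -48*37 = -1776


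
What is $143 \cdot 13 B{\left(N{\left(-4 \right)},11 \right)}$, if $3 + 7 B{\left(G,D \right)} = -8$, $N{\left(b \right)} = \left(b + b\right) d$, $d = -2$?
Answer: $- \frac{20449}{7} \approx -2921.3$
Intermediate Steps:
$N{\left(b \right)} = - 4 b$ ($N{\left(b \right)} = \left(b + b\right) \left(-2\right) = 2 b \left(-2\right) = - 4 b$)
$B{\left(G,D \right)} = - \frac{11}{7}$ ($B{\left(G,D \right)} = - \frac{3}{7} + \frac{1}{7} \left(-8\right) = - \frac{3}{7} - \frac{8}{7} = - \frac{11}{7}$)
$143 \cdot 13 B{\left(N{\left(-4 \right)},11 \right)} = 143 \cdot 13 \left(- \frac{11}{7}\right) = 1859 \left(- \frac{11}{7}\right) = - \frac{20449}{7}$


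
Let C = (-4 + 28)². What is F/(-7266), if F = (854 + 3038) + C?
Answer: -2234/3633 ≈ -0.61492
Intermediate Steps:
C = 576 (C = 24² = 576)
F = 4468 (F = (854 + 3038) + 576 = 3892 + 576 = 4468)
F/(-7266) = 4468/(-7266) = 4468*(-1/7266) = -2234/3633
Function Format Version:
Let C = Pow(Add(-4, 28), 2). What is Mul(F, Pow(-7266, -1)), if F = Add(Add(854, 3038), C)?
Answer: Rational(-2234, 3633) ≈ -0.61492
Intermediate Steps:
C = 576 (C = Pow(24, 2) = 576)
F = 4468 (F = Add(Add(854, 3038), 576) = Add(3892, 576) = 4468)
Mul(F, Pow(-7266, -1)) = Mul(4468, Pow(-7266, -1)) = Mul(4468, Rational(-1, 7266)) = Rational(-2234, 3633)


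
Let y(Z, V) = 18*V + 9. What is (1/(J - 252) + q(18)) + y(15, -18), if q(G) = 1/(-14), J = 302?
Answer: -55134/175 ≈ -315.05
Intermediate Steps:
y(Z, V) = 9 + 18*V
q(G) = -1/14
(1/(J - 252) + q(18)) + y(15, -18) = (1/(302 - 252) - 1/14) + (9 + 18*(-18)) = (1/50 - 1/14) + (9 - 324) = (1/50 - 1/14) - 315 = -9/175 - 315 = -55134/175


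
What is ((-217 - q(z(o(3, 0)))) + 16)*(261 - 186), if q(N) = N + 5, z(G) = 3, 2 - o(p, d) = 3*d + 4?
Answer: -15675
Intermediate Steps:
o(p, d) = -2 - 3*d (o(p, d) = 2 - (3*d + 4) = 2 - (4 + 3*d) = 2 + (-4 - 3*d) = -2 - 3*d)
q(N) = 5 + N
((-217 - q(z(o(3, 0)))) + 16)*(261 - 186) = ((-217 - (5 + 3)) + 16)*(261 - 186) = ((-217 - 1*8) + 16)*75 = ((-217 - 8) + 16)*75 = (-225 + 16)*75 = -209*75 = -15675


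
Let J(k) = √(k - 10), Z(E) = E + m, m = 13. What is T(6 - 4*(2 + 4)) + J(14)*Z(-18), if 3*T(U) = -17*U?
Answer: 92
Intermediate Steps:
Z(E) = 13 + E (Z(E) = E + 13 = 13 + E)
J(k) = √(-10 + k)
T(U) = -17*U/3 (T(U) = (-17*U)/3 = -17*U/3)
T(6 - 4*(2 + 4)) + J(14)*Z(-18) = -17*(6 - 4*(2 + 4))/3 + √(-10 + 14)*(13 - 18) = -17*(6 - 4*6)/3 + √4*(-5) = -17*(6 - 24)/3 + 2*(-5) = -17/3*(-18) - 10 = 102 - 10 = 92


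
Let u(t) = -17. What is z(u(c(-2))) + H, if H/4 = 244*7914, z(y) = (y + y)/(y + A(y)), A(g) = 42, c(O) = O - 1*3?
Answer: 193101566/25 ≈ 7.7241e+6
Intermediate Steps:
c(O) = -3 + O (c(O) = O - 3 = -3 + O)
z(y) = 2*y/(42 + y) (z(y) = (y + y)/(y + 42) = (2*y)/(42 + y) = 2*y/(42 + y))
H = 7724064 (H = 4*(244*7914) = 4*1931016 = 7724064)
z(u(c(-2))) + H = 2*(-17)/(42 - 17) + 7724064 = 2*(-17)/25 + 7724064 = 2*(-17)*(1/25) + 7724064 = -34/25 + 7724064 = 193101566/25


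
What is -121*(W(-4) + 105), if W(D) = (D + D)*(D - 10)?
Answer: -26257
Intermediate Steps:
W(D) = 2*D*(-10 + D) (W(D) = (2*D)*(-10 + D) = 2*D*(-10 + D))
-121*(W(-4) + 105) = -121*(2*(-4)*(-10 - 4) + 105) = -121*(2*(-4)*(-14) + 105) = -121*(112 + 105) = -121*217 = -26257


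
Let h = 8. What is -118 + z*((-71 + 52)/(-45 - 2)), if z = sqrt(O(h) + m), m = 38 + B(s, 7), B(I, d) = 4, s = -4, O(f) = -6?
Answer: -5432/47 ≈ -115.57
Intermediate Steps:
m = 42 (m = 38 + 4 = 42)
z = 6 (z = sqrt(-6 + 42) = sqrt(36) = 6)
-118 + z*((-71 + 52)/(-45 - 2)) = -118 + 6*((-71 + 52)/(-45 - 2)) = -118 + 6*(-19/(-47)) = -118 + 6*(-19*(-1/47)) = -118 + 6*(19/47) = -118 + 114/47 = -5432/47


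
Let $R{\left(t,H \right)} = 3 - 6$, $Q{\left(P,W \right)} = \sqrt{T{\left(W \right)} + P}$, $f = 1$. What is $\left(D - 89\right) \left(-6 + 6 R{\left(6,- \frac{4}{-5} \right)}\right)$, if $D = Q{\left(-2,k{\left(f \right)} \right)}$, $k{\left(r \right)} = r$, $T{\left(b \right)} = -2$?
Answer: $2136 - 48 i \approx 2136.0 - 48.0 i$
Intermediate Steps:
$Q{\left(P,W \right)} = \sqrt{-2 + P}$
$R{\left(t,H \right)} = -3$ ($R{\left(t,H \right)} = 3 - 6 = -3$)
$D = 2 i$ ($D = \sqrt{-2 - 2} = \sqrt{-4} = 2 i \approx 2.0 i$)
$\left(D - 89\right) \left(-6 + 6 R{\left(6,- \frac{4}{-5} \right)}\right) = \left(2 i - 89\right) \left(-6 + 6 \left(-3\right)\right) = \left(-89 + 2 i\right) \left(-6 - 18\right) = \left(-89 + 2 i\right) \left(-24\right) = 2136 - 48 i$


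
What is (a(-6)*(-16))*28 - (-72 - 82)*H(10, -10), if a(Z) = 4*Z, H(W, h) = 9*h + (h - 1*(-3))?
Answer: -4186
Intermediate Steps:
H(W, h) = 3 + 10*h (H(W, h) = 9*h + (h + 3) = 9*h + (3 + h) = 3 + 10*h)
(a(-6)*(-16))*28 - (-72 - 82)*H(10, -10) = ((4*(-6))*(-16))*28 - (-72 - 82)*(3 + 10*(-10)) = -24*(-16)*28 - (-154)*(3 - 100) = 384*28 - (-154)*(-97) = 10752 - 1*14938 = 10752 - 14938 = -4186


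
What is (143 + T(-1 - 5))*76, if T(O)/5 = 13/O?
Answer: 30134/3 ≈ 10045.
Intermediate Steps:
T(O) = 65/O (T(O) = 5*(13/O) = 65/O)
(143 + T(-1 - 5))*76 = (143 + 65/(-1 - 5))*76 = (143 + 65/(-6))*76 = (143 + 65*(-⅙))*76 = (143 - 65/6)*76 = (793/6)*76 = 30134/3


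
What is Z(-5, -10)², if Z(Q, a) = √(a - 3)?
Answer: -13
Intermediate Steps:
Z(Q, a) = √(-3 + a)
Z(-5, -10)² = (√(-3 - 10))² = (√(-13))² = (I*√13)² = -13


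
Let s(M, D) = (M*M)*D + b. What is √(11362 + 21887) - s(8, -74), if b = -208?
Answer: 4944 + √33249 ≈ 5126.3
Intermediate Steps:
s(M, D) = -208 + D*M² (s(M, D) = (M*M)*D - 208 = M²*D - 208 = D*M² - 208 = -208 + D*M²)
√(11362 + 21887) - s(8, -74) = √(11362 + 21887) - (-208 - 74*8²) = √33249 - (-208 - 74*64) = √33249 - (-208 - 4736) = √33249 - 1*(-4944) = √33249 + 4944 = 4944 + √33249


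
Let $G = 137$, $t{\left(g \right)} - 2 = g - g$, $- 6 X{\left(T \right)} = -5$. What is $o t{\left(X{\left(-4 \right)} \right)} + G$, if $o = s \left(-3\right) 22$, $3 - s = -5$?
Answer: $-919$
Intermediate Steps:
$X{\left(T \right)} = \frac{5}{6}$ ($X{\left(T \right)} = \left(- \frac{1}{6}\right) \left(-5\right) = \frac{5}{6}$)
$t{\left(g \right)} = 2$ ($t{\left(g \right)} = 2 + \left(g - g\right) = 2 + 0 = 2$)
$s = 8$ ($s = 3 - -5 = 3 + 5 = 8$)
$o = -528$ ($o = 8 \left(-3\right) 22 = \left(-24\right) 22 = -528$)
$o t{\left(X{\left(-4 \right)} \right)} + G = \left(-528\right) 2 + 137 = -1056 + 137 = -919$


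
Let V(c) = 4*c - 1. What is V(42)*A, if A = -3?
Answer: -501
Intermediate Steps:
V(c) = -1 + 4*c
V(42)*A = (-1 + 4*42)*(-3) = (-1 + 168)*(-3) = 167*(-3) = -501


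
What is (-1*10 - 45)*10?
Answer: -550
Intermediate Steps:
(-1*10 - 45)*10 = (-10 - 45)*10 = -55*10 = -550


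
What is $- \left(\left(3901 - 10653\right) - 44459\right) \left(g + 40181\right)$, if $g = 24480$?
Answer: $3311354471$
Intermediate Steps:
$- \left(\left(3901 - 10653\right) - 44459\right) \left(g + 40181\right) = - \left(\left(3901 - 10653\right) - 44459\right) \left(24480 + 40181\right) = - \left(-6752 - 44459\right) 64661 = - \left(-51211\right) 64661 = \left(-1\right) \left(-3311354471\right) = 3311354471$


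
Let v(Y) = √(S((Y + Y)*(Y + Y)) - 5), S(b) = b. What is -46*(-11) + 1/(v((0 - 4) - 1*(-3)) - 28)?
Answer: 397182/785 - I/785 ≈ 505.96 - 0.0012739*I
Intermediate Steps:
v(Y) = √(-5 + 4*Y²) (v(Y) = √((Y + Y)*(Y + Y) - 5) = √((2*Y)*(2*Y) - 5) = √(4*Y² - 5) = √(-5 + 4*Y²))
-46*(-11) + 1/(v((0 - 4) - 1*(-3)) - 28) = -46*(-11) + 1/(√(-5 + 4*((0 - 4) - 1*(-3))²) - 28) = 506 + 1/(√(-5 + 4*(-4 + 3)²) - 28) = 506 + 1/(√(-5 + 4*(-1)²) - 28) = 506 + 1/(√(-5 + 4*1) - 28) = 506 + 1/(√(-5 + 4) - 28) = 506 + 1/(√(-1) - 28) = 506 + 1/(I - 28) = 506 + 1/(-28 + I) = 506 + (-28 - I)/785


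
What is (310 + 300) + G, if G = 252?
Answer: 862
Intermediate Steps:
(310 + 300) + G = (310 + 300) + 252 = 610 + 252 = 862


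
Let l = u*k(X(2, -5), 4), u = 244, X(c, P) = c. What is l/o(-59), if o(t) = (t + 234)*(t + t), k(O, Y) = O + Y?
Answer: -732/10325 ≈ -0.070896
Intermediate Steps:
l = 1464 (l = 244*(2 + 4) = 244*6 = 1464)
o(t) = 2*t*(234 + t) (o(t) = (234 + t)*(2*t) = 2*t*(234 + t))
l/o(-59) = 1464/((2*(-59)*(234 - 59))) = 1464/((2*(-59)*175)) = 1464/(-20650) = 1464*(-1/20650) = -732/10325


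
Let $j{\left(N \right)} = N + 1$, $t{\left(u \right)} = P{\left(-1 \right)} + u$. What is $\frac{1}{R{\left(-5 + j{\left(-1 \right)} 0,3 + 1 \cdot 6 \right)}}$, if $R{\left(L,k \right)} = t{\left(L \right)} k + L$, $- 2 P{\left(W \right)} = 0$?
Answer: $- \frac{1}{50} \approx -0.02$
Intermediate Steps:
$P{\left(W \right)} = 0$ ($P{\left(W \right)} = \left(- \frac{1}{2}\right) 0 = 0$)
$t{\left(u \right)} = u$ ($t{\left(u \right)} = 0 + u = u$)
$j{\left(N \right)} = 1 + N$
$R{\left(L,k \right)} = L + L k$ ($R{\left(L,k \right)} = L k + L = L + L k$)
$\frac{1}{R{\left(-5 + j{\left(-1 \right)} 0,3 + 1 \cdot 6 \right)}} = \frac{1}{\left(-5 + \left(1 - 1\right) 0\right) \left(1 + \left(3 + 1 \cdot 6\right)\right)} = \frac{1}{\left(-5 + 0 \cdot 0\right) \left(1 + \left(3 + 6\right)\right)} = \frac{1}{\left(-5 + 0\right) \left(1 + 9\right)} = \frac{1}{\left(-5\right) 10} = \frac{1}{-50} = - \frac{1}{50}$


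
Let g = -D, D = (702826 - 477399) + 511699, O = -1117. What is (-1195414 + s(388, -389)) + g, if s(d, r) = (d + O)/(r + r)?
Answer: -1503515391/778 ≈ -1.9325e+6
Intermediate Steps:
s(d, r) = (-1117 + d)/(2*r) (s(d, r) = (d - 1117)/(r + r) = (-1117 + d)/((2*r)) = (-1117 + d)*(1/(2*r)) = (-1117 + d)/(2*r))
D = 737126 (D = 225427 + 511699 = 737126)
g = -737126 (g = -1*737126 = -737126)
(-1195414 + s(388, -389)) + g = (-1195414 + (½)*(-1117 + 388)/(-389)) - 737126 = (-1195414 + (½)*(-1/389)*(-729)) - 737126 = (-1195414 + 729/778) - 737126 = -930031363/778 - 737126 = -1503515391/778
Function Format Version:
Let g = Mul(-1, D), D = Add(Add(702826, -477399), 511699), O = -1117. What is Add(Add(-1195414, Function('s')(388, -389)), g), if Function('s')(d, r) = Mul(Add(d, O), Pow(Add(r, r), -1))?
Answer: Rational(-1503515391, 778) ≈ -1.9325e+6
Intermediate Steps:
Function('s')(d, r) = Mul(Rational(1, 2), Pow(r, -1), Add(-1117, d)) (Function('s')(d, r) = Mul(Add(d, -1117), Pow(Add(r, r), -1)) = Mul(Add(-1117, d), Pow(Mul(2, r), -1)) = Mul(Add(-1117, d), Mul(Rational(1, 2), Pow(r, -1))) = Mul(Rational(1, 2), Pow(r, -1), Add(-1117, d)))
D = 737126 (D = Add(225427, 511699) = 737126)
g = -737126 (g = Mul(-1, 737126) = -737126)
Add(Add(-1195414, Function('s')(388, -389)), g) = Add(Add(-1195414, Mul(Rational(1, 2), Pow(-389, -1), Add(-1117, 388))), -737126) = Add(Add(-1195414, Mul(Rational(1, 2), Rational(-1, 389), -729)), -737126) = Add(Add(-1195414, Rational(729, 778)), -737126) = Add(Rational(-930031363, 778), -737126) = Rational(-1503515391, 778)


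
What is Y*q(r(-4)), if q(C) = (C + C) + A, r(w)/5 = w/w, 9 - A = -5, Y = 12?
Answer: 288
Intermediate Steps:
A = 14 (A = 9 - 1*(-5) = 9 + 5 = 14)
r(w) = 5 (r(w) = 5*(w/w) = 5*1 = 5)
q(C) = 14 + 2*C (q(C) = (C + C) + 14 = 2*C + 14 = 14 + 2*C)
Y*q(r(-4)) = 12*(14 + 2*5) = 12*(14 + 10) = 12*24 = 288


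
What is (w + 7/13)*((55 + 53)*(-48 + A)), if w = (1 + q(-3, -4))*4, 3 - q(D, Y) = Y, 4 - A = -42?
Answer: -91368/13 ≈ -7028.3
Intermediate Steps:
A = 46 (A = 4 - 1*(-42) = 4 + 42 = 46)
q(D, Y) = 3 - Y
w = 32 (w = (1 + (3 - 1*(-4)))*4 = (1 + (3 + 4))*4 = (1 + 7)*4 = 8*4 = 32)
(w + 7/13)*((55 + 53)*(-48 + A)) = (32 + 7/13)*((55 + 53)*(-48 + 46)) = (32 + 7*(1/13))*(108*(-2)) = (32 + 7/13)*(-216) = (423/13)*(-216) = -91368/13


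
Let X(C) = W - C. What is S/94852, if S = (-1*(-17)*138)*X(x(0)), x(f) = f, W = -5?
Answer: -255/2062 ≈ -0.12367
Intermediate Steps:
X(C) = -5 - C
S = -11730 (S = (-1*(-17)*138)*(-5 - 1*0) = (17*138)*(-5 + 0) = 2346*(-5) = -11730)
S/94852 = -11730/94852 = -11730*1/94852 = -255/2062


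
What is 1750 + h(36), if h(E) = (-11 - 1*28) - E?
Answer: 1675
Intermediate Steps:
h(E) = -39 - E (h(E) = (-11 - 28) - E = -39 - E)
1750 + h(36) = 1750 + (-39 - 1*36) = 1750 + (-39 - 36) = 1750 - 75 = 1675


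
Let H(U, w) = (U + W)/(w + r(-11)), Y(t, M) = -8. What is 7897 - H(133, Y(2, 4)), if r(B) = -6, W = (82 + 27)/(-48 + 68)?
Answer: 2213929/280 ≈ 7906.9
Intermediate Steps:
W = 109/20 ≈ 5.4500
H(U, w) = (109/20 + U)/(-6 + w) (H(U, w) = (U + 109/20)/(w - 6) = (109/20 + U)/(-6 + w))
7897 - H(133, Y(2, 4)) = 7897 - (109/20 + 133)/(-6 - 8) = 7897 - 2769/((-14)*20) = 7897 - (-1)*2769/(14*20) = 7897 - 1*(-2769/280) = 7897 + 2769/280 = 2213929/280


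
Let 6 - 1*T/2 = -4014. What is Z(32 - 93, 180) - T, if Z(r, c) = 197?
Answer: -7843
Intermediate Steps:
T = 8040 (T = 12 - 2*(-4014) = 12 + 8028 = 8040)
Z(32 - 93, 180) - T = 197 - 1*8040 = 197 - 8040 = -7843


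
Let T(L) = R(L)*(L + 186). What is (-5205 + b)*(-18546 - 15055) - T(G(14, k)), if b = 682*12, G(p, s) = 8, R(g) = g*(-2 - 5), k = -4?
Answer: -100086515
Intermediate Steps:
R(g) = -7*g (R(g) = g*(-7) = -7*g)
T(L) = -7*L*(186 + L) (T(L) = (-7*L)*(L + 186) = (-7*L)*(186 + L) = -7*L*(186 + L))
b = 8184
(-5205 + b)*(-18546 - 15055) - T(G(14, k)) = (-5205 + 8184)*(-18546 - 15055) - (-7)*8*(186 + 8) = 2979*(-33601) - (-7)*8*194 = -100097379 - 1*(-10864) = -100097379 + 10864 = -100086515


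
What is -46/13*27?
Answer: -1242/13 ≈ -95.538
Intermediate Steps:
-46/13*27 = -1242/13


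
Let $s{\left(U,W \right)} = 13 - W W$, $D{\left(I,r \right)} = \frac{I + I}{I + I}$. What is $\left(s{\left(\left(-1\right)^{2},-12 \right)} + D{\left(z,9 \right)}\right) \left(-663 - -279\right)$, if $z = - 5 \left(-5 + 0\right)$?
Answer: $49920$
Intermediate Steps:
$z = 25$ ($z = \left(-5\right) \left(-5\right) = 25$)
$D{\left(I,r \right)} = 1$ ($D{\left(I,r \right)} = \frac{2 I}{2 I} = 2 I \frac{1}{2 I} = 1$)
$s{\left(U,W \right)} = 13 - W^{2}$
$\left(s{\left(\left(-1\right)^{2},-12 \right)} + D{\left(z,9 \right)}\right) \left(-663 - -279\right) = \left(\left(13 - \left(-12\right)^{2}\right) + 1\right) \left(-663 - -279\right) = \left(\left(13 - 144\right) + 1\right) \left(-663 + 279\right) = \left(\left(13 - 144\right) + 1\right) \left(-384\right) = \left(-131 + 1\right) \left(-384\right) = \left(-130\right) \left(-384\right) = 49920$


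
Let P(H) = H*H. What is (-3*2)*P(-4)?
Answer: -96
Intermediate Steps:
P(H) = H²
(-3*2)*P(-4) = -3*2*(-4)² = -6*16 = -96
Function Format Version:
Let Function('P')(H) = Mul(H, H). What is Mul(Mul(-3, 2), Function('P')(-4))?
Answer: -96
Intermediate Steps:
Function('P')(H) = Pow(H, 2)
Mul(Mul(-3, 2), Function('P')(-4)) = Mul(Mul(-3, 2), Pow(-4, 2)) = Mul(-6, 16) = -96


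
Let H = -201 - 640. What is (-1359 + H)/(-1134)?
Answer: 1100/567 ≈ 1.9400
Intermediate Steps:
H = -841
(-1359 + H)/(-1134) = (-1359 - 841)/(-1134) = -1/1134*(-2200) = 1100/567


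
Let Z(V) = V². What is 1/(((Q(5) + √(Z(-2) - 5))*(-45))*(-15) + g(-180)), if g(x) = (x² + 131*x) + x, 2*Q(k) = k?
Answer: 34/352635 - 4*I/634743 ≈ 9.6417e-5 - 6.3018e-6*I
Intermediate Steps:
Q(k) = k/2
g(x) = x² + 132*x
1/(((Q(5) + √(Z(-2) - 5))*(-45))*(-15) + g(-180)) = 1/((((½)*5 + √((-2)² - 5))*(-45))*(-15) - 180*(132 - 180)) = 1/(((5/2 + √(4 - 5))*(-45))*(-15) - 180*(-48)) = 1/(((5/2 + √(-1))*(-45))*(-15) + 8640) = 1/(((5/2 + I)*(-45))*(-15) + 8640) = 1/((-225/2 - 45*I)*(-15) + 8640) = 1/((3375/2 + 675*I) + 8640) = 1/(20655/2 + 675*I) = 4*(20655/2 - 675*I)/428451525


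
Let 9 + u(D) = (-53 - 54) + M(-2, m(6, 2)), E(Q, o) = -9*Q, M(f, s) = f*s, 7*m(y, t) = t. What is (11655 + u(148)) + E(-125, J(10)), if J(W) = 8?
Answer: 88644/7 ≈ 12663.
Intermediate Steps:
m(y, t) = t/7
u(D) = -816/7 (u(D) = -9 + ((-53 - 54) - 2*2/7) = -9 + (-107 - 2*2/7) = -9 + (-107 - 4/7) = -9 - 753/7 = -816/7)
(11655 + u(148)) + E(-125, J(10)) = (11655 - 816/7) - 9*(-125) = 80769/7 + 1125 = 88644/7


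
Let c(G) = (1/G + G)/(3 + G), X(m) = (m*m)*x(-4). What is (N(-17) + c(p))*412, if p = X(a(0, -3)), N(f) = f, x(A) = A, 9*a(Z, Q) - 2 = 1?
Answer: -171083/23 ≈ -7438.4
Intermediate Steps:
a(Z, Q) = ⅓ (a(Z, Q) = 2/9 + (⅑)*1 = 2/9 + ⅑ = ⅓)
X(m) = -4*m² (X(m) = (m*m)*(-4) = m²*(-4) = -4*m²)
p = -4/9 (p = -4*(⅓)² = -4*⅑ = -4/9 ≈ -0.44444)
c(G) = (G + 1/G)/(3 + G)
(N(-17) + c(p))*412 = (-17 + (1 + (-4/9)²)/((-4/9)*(3 - 4/9)))*412 = (-17 - 9*(1 + 16/81)/(4*23/9))*412 = (-17 - 9/4*9/23*97/81)*412 = (-17 - 97/92)*412 = -1661/92*412 = -171083/23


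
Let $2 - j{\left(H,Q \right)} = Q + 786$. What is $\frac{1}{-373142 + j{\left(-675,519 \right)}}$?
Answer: $- \frac{1}{374445} \approx -2.6706 \cdot 10^{-6}$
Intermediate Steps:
$j{\left(H,Q \right)} = -784 - Q$ ($j{\left(H,Q \right)} = 2 - \left(Q + 786\right) = 2 - \left(786 + Q\right) = -784 - Q$)
$\frac{1}{-373142 + j{\left(-675,519 \right)}} = \frac{1}{-373142 - 1303} = \frac{1}{-374445} = - \frac{1}{374445}$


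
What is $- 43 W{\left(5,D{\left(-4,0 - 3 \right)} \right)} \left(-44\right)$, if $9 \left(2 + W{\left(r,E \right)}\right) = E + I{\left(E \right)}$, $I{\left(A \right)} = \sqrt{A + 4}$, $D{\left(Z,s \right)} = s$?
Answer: $- \frac{37840}{9} \approx -4204.4$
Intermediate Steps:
$I{\left(A \right)} = \sqrt{4 + A}$
$W{\left(r,E \right)} = -2 + \frac{E}{9} + \frac{\sqrt{4 + E}}{9}$ ($W{\left(r,E \right)} = -2 + \frac{E + \sqrt{4 + E}}{9} = -2 + \left(\frac{E}{9} + \frac{\sqrt{4 + E}}{9}\right) = -2 + \frac{E}{9} + \frac{\sqrt{4 + E}}{9}$)
$- 43 W{\left(5,D{\left(-4,0 - 3 \right)} \right)} \left(-44\right) = - 43 \left(-2 + \frac{0 - 3}{9} + \frac{\sqrt{4 + \left(0 - 3\right)}}{9}\right) \left(-44\right) = - 43 \left(-2 + \frac{1}{9} \left(-3\right) + \frac{\sqrt{4 - 3}}{9}\right) \left(-44\right) = - 43 \left(-2 - \frac{1}{3} + \frac{\sqrt{1}}{9}\right) \left(-44\right) = - 43 \left(-2 - \frac{1}{3} + \frac{1}{9} \cdot 1\right) \left(-44\right) = - 43 \left(-2 - \frac{1}{3} + \frac{1}{9}\right) \left(-44\right) = \left(-43\right) \left(- \frac{20}{9}\right) \left(-44\right) = \frac{860}{9} \left(-44\right) = - \frac{37840}{9}$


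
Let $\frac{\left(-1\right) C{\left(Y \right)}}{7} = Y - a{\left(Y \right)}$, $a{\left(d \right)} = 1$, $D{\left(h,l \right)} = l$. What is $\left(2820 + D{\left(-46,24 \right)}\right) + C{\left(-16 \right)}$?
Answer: $2963$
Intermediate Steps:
$C{\left(Y \right)} = 7 - 7 Y$ ($C{\left(Y \right)} = - 7 \left(Y - 1\right) = - 7 \left(-1 + Y\right) = 7 - 7 Y$)
$\left(2820 + D{\left(-46,24 \right)}\right) + C{\left(-16 \right)} = \left(2820 + 24\right) + \left(7 - -112\right) = 2844 + \left(7 + 112\right) = 2844 + 119 = 2963$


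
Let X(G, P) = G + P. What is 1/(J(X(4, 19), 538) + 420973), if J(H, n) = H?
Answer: 1/420996 ≈ 2.3753e-6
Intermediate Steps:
1/(J(X(4, 19), 538) + 420973) = 1/((4 + 19) + 420973) = 1/(23 + 420973) = 1/420996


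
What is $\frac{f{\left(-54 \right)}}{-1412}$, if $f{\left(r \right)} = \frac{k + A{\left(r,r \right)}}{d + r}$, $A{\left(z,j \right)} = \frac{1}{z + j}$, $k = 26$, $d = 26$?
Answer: $\frac{401}{609984} \approx 0.00065739$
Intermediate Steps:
$A{\left(z,j \right)} = \frac{1}{j + z}$
$f{\left(r \right)} = \frac{26 + \frac{1}{2 r}}{26 + r}$ ($f{\left(r \right)} = \frac{26 + \frac{1}{r + r}}{26 + r} = \frac{26 + \frac{1}{2 r}}{26 + r}$)
$\frac{f{\left(-54 \right)}}{-1412} = \frac{\frac{1}{2} \frac{1}{-54} \frac{1}{26 - 54} \left(1 + 52 \left(-54\right)\right)}{-1412} = \frac{1}{2} \left(- \frac{1}{54}\right) \frac{1}{-28} \left(1 - 2808\right) \left(- \frac{1}{1412}\right) = \frac{1}{2} \left(- \frac{1}{54}\right) \left(- \frac{1}{28}\right) \left(-2807\right) \left(- \frac{1}{1412}\right) = \left(- \frac{401}{432}\right) \left(- \frac{1}{1412}\right) = \frac{401}{609984}$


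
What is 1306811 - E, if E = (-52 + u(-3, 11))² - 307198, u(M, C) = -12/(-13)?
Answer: 272326625/169 ≈ 1.6114e+6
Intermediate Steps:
u(M, C) = 12/13 (u(M, C) = -12*(-1/13) = 12/13)
E = -51475566/169 (E = (-52 + 12/13)² - 307198 = (-664/13)² - 307198 = 440896/169 - 307198 = -51475566/169 ≈ -3.0459e+5)
1306811 - E = 1306811 - 1*(-51475566/169) = 1306811 + 51475566/169 = 272326625/169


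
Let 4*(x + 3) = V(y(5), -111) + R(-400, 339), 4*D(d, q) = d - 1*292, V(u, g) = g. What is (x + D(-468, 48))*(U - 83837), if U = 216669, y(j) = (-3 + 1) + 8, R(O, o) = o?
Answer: -18065152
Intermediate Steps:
y(j) = 6 (y(j) = -2 + 8 = 6)
D(d, q) = -73 + d/4 (D(d, q) = (d - 1*292)/4 = (d - 292)/4 = (-292 + d)/4 = -73 + d/4)
x = 54 (x = -3 + (-111 + 339)/4 = -3 + (¼)*228 = -3 + 57 = 54)
(x + D(-468, 48))*(U - 83837) = (54 + (-73 + (¼)*(-468)))*(216669 - 83837) = (54 + (-73 - 117))*132832 = (54 - 190)*132832 = -136*132832 = -18065152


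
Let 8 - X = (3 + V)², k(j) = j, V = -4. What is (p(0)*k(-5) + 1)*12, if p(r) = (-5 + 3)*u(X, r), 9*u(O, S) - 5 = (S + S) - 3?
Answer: 116/3 ≈ 38.667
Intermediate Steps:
X = 7 (X = 8 - (3 - 4)² = 8 - 1*(-1)² = 8 - 1*1 = 8 - 1 = 7)
u(O, S) = 2/9 + 2*S/9 (u(O, S) = 5/9 + ((S + S) - 3)/9 = 5/9 + (2*S - 3)/9 = 5/9 + (-3 + 2*S)/9 = 5/9 + (-⅓ + 2*S/9) = 2/9 + 2*S/9)
p(r) = -4/9 - 4*r/9 (p(r) = (-5 + 3)*(2/9 + 2*r/9) = -2*(2/9 + 2*r/9) = -4/9 - 4*r/9)
(p(0)*k(-5) + 1)*12 = ((-4/9 - 4/9*0)*(-5) + 1)*12 = ((-4/9 + 0)*(-5) + 1)*12 = (-4/9*(-5) + 1)*12 = (20/9 + 1)*12 = (29/9)*12 = 116/3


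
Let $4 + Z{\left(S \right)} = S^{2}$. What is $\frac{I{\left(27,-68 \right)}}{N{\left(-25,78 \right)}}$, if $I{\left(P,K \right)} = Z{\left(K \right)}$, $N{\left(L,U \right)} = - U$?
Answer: $- \frac{770}{13} \approx -59.231$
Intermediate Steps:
$Z{\left(S \right)} = -4 + S^{2}$
$I{\left(P,K \right)} = -4 + K^{2}$
$\frac{I{\left(27,-68 \right)}}{N{\left(-25,78 \right)}} = \frac{-4 + \left(-68\right)^{2}}{\left(-1\right) 78} = \frac{-4 + 4624}{-78} = 4620 \left(- \frac{1}{78}\right) = - \frac{770}{13}$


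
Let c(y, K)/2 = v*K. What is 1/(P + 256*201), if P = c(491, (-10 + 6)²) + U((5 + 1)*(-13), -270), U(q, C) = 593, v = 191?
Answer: 1/58161 ≈ 1.7194e-5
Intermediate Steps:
c(y, K) = 382*K (c(y, K) = 2*(191*K) = 382*K)
P = 6705 (P = 382*(-10 + 6)² + 593 = 382*(-4)² + 593 = 382*16 + 593 = 6112 + 593 = 6705)
1/(P + 256*201) = 1/(6705 + 256*201) = 1/(6705 + 51456) = 1/58161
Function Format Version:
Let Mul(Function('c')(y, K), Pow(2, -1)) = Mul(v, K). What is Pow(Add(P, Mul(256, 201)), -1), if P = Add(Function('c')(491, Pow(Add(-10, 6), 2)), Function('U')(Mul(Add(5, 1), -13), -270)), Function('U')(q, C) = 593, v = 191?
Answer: Rational(1, 58161) ≈ 1.7194e-5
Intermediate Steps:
Function('c')(y, K) = Mul(382, K) (Function('c')(y, K) = Mul(2, Mul(191, K)) = Mul(382, K))
P = 6705 (P = Add(Mul(382, Pow(Add(-10, 6), 2)), 593) = Add(Mul(382, Pow(-4, 2)), 593) = Add(Mul(382, 16), 593) = Add(6112, 593) = 6705)
Pow(Add(P, Mul(256, 201)), -1) = Pow(Add(6705, Mul(256, 201)), -1) = Pow(Add(6705, 51456), -1) = Pow(58161, -1) = Rational(1, 58161)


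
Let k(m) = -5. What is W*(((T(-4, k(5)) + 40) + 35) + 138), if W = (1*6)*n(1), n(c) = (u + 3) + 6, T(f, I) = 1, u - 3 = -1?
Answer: 14124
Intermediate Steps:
u = 2 (u = 3 - 1 = 2)
n(c) = 11 (n(c) = (2 + 3) + 6 = 5 + 6 = 11)
W = 66 (W = (1*6)*11 = 6*11 = 66)
W*(((T(-4, k(5)) + 40) + 35) + 138) = 66*(((1 + 40) + 35) + 138) = 66*((41 + 35) + 138) = 66*(76 + 138) = 66*214 = 14124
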